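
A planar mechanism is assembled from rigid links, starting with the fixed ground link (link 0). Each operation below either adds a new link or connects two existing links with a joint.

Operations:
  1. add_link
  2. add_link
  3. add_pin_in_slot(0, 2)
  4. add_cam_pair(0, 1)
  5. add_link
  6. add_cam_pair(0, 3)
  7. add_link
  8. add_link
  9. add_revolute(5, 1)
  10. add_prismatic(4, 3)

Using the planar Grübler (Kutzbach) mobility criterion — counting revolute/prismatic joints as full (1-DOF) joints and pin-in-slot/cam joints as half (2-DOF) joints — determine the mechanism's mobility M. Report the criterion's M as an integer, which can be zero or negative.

M = 8

ground; <1,0,0>
#1 <2,0,0>
#2 <3,0,0>
PS:0↔2 J2 <3,0,1>
C:0↔1 J2 <3,0,2>
#3 <4,0,2>
C:0↔3 J2 <4,0,3>
#4 <5,0,3>
#5 <6,0,3>
R:5↔1 J1 <6,1,3>
P:4↔3 J1 <6,2,3>
3×5 − 2×2 − 1×3 = 8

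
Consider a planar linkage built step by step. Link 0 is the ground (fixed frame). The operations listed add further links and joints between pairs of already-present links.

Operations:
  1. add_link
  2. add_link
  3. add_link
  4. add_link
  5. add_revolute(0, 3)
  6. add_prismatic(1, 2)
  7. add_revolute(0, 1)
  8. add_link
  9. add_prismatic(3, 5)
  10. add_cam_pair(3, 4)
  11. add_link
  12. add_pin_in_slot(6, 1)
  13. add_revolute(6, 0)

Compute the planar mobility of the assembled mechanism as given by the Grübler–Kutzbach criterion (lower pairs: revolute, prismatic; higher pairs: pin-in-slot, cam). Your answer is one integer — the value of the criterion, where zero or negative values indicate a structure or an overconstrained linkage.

(L,J1,J2)=(1,0,0); link0 fixed
link1: (2,0,0)
link2: (3,0,0)
link3: (4,0,0)
link4: (5,0,0)
R 0-3 [J1]: (5,1,0)
P 1-2 [J1]: (5,2,0)
R 0-1 [J1]: (5,3,0)
link5: (6,3,0)
P 3-5 [J1]: (6,4,0)
C 3-4 [J2]: (6,4,1)
link6: (7,4,1)
PS 6-1 [J2]: (7,4,2)
R 6-0 [J1]: (7,5,2)
Grübler: 3·6 − 2·5 − 2 = 6

M = 6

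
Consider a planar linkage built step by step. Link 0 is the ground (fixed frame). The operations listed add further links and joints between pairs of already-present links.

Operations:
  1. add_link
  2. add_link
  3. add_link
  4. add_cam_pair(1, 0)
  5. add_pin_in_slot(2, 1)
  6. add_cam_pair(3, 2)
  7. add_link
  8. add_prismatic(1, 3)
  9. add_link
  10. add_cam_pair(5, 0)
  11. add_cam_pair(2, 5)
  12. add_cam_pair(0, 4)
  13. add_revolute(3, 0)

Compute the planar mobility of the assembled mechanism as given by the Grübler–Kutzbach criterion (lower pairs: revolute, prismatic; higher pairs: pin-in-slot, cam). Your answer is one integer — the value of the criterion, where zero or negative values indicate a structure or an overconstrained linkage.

M = 5

link 0 = ground. State L|J1|J2 = 1|0|0
+link1  2|0|0
+link2  3|0|0
+link3  4|0|0
C(1,0) f=2→J2  4|0|1
PS(2,1) f=2→J2  4|0|2
C(3,2) f=2→J2  4|0|3
+link4  5|0|3
P(1,3) f=1→J1  5|1|3
+link5  6|1|3
C(5,0) f=2→J2  6|1|4
C(2,5) f=2→J2  6|1|5
C(0,4) f=2→J2  6|1|6
R(3,0) f=1→J1  6|2|6
M = 3(6−1)−2·2−6 = 15−4−6 = 5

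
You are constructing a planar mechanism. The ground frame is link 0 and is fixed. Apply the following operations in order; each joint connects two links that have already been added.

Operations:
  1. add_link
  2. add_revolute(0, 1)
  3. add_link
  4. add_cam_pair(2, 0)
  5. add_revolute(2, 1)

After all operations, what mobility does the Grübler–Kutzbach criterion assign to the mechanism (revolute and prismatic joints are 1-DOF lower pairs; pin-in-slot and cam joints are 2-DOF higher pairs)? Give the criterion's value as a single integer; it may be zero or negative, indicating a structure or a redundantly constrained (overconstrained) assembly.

M = 1

[1;0;0] (link 0 is ground)
L+ [2;0;0]
R(0,1)∈J1 [2;1;0]
L+ [3;1;0]
C(2,0)∈J2 [3;1;1]
R(2,1)∈J1 [3;2;1]
mobility = 6 − 4 − 1 = 1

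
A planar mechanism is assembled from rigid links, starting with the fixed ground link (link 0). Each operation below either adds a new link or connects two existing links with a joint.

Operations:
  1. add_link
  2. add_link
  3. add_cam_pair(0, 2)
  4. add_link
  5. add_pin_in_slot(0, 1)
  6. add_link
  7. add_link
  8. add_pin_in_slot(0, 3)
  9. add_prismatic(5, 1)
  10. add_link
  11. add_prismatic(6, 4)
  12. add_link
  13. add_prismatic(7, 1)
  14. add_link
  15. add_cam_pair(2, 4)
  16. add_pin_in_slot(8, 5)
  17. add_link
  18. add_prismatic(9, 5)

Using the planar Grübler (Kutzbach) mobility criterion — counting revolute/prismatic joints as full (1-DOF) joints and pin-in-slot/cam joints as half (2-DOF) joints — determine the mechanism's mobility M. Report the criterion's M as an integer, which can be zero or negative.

M = 14

link 0 = ground. State L|J1|J2 = 1|0|0
+link1  2|0|0
+link2  3|0|0
C(0,2) f=2→J2  3|0|1
+link3  4|0|1
PS(0,1) f=2→J2  4|0|2
+link4  5|0|2
+link5  6|0|2
PS(0,3) f=2→J2  6|0|3
P(5,1) f=1→J1  6|1|3
+link6  7|1|3
P(6,4) f=1→J1  7|2|3
+link7  8|2|3
P(7,1) f=1→J1  8|3|3
+link8  9|3|3
C(2,4) f=2→J2  9|3|4
PS(8,5) f=2→J2  9|3|5
+link9  10|3|5
P(9,5) f=1→J1  10|4|5
M = 3(10−1)−2·4−5 = 27−8−5 = 14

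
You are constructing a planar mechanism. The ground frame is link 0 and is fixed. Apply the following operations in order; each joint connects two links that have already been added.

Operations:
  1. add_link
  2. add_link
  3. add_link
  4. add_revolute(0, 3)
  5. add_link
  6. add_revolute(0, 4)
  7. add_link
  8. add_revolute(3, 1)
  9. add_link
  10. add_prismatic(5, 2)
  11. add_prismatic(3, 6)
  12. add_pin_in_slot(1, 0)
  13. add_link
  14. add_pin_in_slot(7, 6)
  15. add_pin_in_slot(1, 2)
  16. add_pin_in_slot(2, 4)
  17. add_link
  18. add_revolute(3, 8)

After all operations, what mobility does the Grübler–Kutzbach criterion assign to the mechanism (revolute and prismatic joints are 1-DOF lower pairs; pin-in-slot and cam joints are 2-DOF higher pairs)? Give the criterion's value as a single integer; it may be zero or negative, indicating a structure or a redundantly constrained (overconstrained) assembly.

[1;0;0] (link 0 is ground)
L+ [2;0;0]
L+ [3;0;0]
L+ [4;0;0]
R(0,3)∈J1 [4;1;0]
L+ [5;1;0]
R(0,4)∈J1 [5;2;0]
L+ [6;2;0]
R(3,1)∈J1 [6;3;0]
L+ [7;3;0]
P(5,2)∈J1 [7;4;0]
P(3,6)∈J1 [7;5;0]
PS(1,0)∈J2 [7;5;1]
L+ [8;5;1]
PS(7,6)∈J2 [8;5;2]
PS(1,2)∈J2 [8;5;3]
PS(2,4)∈J2 [8;5;4]
L+ [9;5;4]
R(3,8)∈J1 [9;6;4]
mobility = 24 − 12 − 4 = 8

M = 8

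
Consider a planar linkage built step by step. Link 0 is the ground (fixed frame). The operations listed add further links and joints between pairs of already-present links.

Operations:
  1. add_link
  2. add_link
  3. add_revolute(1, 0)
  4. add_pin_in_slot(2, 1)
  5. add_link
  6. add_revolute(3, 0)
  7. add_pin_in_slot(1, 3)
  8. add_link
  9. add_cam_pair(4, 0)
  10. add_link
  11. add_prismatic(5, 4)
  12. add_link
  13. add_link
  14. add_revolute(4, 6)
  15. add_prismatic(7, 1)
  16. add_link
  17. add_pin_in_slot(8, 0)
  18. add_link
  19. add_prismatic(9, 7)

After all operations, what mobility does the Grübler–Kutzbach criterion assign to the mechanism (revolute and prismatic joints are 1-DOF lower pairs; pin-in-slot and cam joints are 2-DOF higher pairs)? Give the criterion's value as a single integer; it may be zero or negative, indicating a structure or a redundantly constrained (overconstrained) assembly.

(L,J1,J2)=(1,0,0); link0 fixed
link1: (2,0,0)
link2: (3,0,0)
R 1-0 [J1]: (3,1,0)
PS 2-1 [J2]: (3,1,1)
link3: (4,1,1)
R 3-0 [J1]: (4,2,1)
PS 1-3 [J2]: (4,2,2)
link4: (5,2,2)
C 4-0 [J2]: (5,2,3)
link5: (6,2,3)
P 5-4 [J1]: (6,3,3)
link6: (7,3,3)
link7: (8,3,3)
R 4-6 [J1]: (8,4,3)
P 7-1 [J1]: (8,5,3)
link8: (9,5,3)
PS 8-0 [J2]: (9,5,4)
link9: (10,5,4)
P 9-7 [J1]: (10,6,4)
Grübler: 3·9 − 2·6 − 4 = 11

M = 11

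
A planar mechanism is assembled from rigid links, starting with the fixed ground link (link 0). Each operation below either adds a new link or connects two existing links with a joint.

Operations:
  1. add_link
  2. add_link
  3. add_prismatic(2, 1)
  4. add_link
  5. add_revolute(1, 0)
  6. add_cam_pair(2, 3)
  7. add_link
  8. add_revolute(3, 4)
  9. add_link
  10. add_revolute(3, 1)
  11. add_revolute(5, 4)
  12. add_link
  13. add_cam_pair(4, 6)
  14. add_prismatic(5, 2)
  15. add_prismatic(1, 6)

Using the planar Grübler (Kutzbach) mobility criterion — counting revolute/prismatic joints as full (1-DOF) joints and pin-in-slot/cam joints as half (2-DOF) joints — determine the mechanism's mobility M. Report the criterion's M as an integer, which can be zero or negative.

M = 2

ground; <1,0,0>
#1 <2,0,0>
#2 <3,0,0>
P:2↔1 J1 <3,1,0>
#3 <4,1,0>
R:1↔0 J1 <4,2,0>
C:2↔3 J2 <4,2,1>
#4 <5,2,1>
R:3↔4 J1 <5,3,1>
#5 <6,3,1>
R:3↔1 J1 <6,4,1>
R:5↔4 J1 <6,5,1>
#6 <7,5,1>
C:4↔6 J2 <7,5,2>
P:5↔2 J1 <7,6,2>
P:1↔6 J1 <7,7,2>
3×6 − 2×7 − 1×2 = 2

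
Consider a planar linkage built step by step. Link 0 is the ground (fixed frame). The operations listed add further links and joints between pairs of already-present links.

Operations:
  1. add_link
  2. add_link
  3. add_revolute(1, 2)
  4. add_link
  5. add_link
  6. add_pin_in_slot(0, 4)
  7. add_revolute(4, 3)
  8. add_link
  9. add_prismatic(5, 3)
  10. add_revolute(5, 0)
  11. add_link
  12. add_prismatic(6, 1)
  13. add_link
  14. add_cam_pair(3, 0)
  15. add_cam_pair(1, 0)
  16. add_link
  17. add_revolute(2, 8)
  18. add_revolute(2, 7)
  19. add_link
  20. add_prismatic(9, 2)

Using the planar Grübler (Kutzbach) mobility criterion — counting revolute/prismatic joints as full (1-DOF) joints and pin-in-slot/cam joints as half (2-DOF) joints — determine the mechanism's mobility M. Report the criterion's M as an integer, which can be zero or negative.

link 0 = ground. State L|J1|J2 = 1|0|0
+link1  2|0|0
+link2  3|0|0
R(1,2) f=1→J1  3|1|0
+link3  4|1|0
+link4  5|1|0
PS(0,4) f=2→J2  5|1|1
R(4,3) f=1→J1  5|2|1
+link5  6|2|1
P(5,3) f=1→J1  6|3|1
R(5,0) f=1→J1  6|4|1
+link6  7|4|1
P(6,1) f=1→J1  7|5|1
+link7  8|5|1
C(3,0) f=2→J2  8|5|2
C(1,0) f=2→J2  8|5|3
+link8  9|5|3
R(2,8) f=1→J1  9|6|3
R(2,7) f=1→J1  9|7|3
+link9  10|7|3
P(9,2) f=1→J1  10|8|3
M = 3(10−1)−2·8−3 = 27−16−3 = 8

M = 8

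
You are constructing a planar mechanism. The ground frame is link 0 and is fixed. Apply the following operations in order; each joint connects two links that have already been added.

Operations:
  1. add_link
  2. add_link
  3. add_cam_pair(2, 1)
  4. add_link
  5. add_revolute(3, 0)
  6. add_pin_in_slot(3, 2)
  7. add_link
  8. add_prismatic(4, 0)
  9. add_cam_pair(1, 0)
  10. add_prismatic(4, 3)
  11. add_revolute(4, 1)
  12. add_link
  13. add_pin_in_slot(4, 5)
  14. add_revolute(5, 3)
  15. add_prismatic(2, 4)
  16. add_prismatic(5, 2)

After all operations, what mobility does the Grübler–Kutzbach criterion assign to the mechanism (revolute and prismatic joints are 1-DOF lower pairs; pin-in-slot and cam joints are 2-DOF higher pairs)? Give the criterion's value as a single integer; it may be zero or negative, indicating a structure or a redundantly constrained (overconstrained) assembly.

M = -3

L=1 J1=0 J2=0
add link → L=2 J1=0 J2=0
add link → L=3 J1=0 J2=0
C@2,1 dof=2 J2 → L=3 J1=0 J2=1
add link → L=4 J1=0 J2=1
R@3,0 dof=1 J1 → L=4 J1=1 J2=1
PS@3,2 dof=2 J2 → L=4 J1=1 J2=2
add link → L=5 J1=1 J2=2
P@4,0 dof=1 J1 → L=5 J1=2 J2=2
C@1,0 dof=2 J2 → L=5 J1=2 J2=3
P@4,3 dof=1 J1 → L=5 J1=3 J2=3
R@4,1 dof=1 J1 → L=5 J1=4 J2=3
add link → L=6 J1=4 J2=3
PS@4,5 dof=2 J2 → L=6 J1=4 J2=4
R@5,3 dof=1 J1 → L=6 J1=5 J2=4
P@2,4 dof=1 J1 → L=6 J1=6 J2=4
P@5,2 dof=1 J1 → L=6 J1=7 J2=4
M=3(L−1)−2J1−J2=3·5−2·7−4=-3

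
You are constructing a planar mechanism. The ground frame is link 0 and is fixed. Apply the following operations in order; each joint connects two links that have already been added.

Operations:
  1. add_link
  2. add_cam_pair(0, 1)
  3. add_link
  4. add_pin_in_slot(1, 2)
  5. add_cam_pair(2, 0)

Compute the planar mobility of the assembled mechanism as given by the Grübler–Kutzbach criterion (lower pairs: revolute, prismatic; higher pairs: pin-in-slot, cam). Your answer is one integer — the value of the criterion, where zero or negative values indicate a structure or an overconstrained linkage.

M = 3

ground; <1,0,0>
#1 <2,0,0>
C:0↔1 J2 <2,0,1>
#2 <3,0,1>
PS:1↔2 J2 <3,0,2>
C:2↔0 J2 <3,0,3>
3×2 − 2×0 − 1×3 = 3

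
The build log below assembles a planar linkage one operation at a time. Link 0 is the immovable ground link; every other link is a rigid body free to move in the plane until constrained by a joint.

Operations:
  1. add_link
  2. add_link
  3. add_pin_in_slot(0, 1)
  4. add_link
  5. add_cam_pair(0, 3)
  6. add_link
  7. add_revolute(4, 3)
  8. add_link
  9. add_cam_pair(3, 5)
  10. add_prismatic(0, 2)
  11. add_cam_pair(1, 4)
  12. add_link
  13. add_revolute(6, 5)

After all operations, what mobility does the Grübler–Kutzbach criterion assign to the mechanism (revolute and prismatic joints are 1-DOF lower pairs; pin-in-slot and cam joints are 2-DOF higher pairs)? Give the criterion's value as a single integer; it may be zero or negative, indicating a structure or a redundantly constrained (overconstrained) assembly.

(L,J1,J2)=(1,0,0); link0 fixed
link1: (2,0,0)
link2: (3,0,0)
PS 0-1 [J2]: (3,0,1)
link3: (4,0,1)
C 0-3 [J2]: (4,0,2)
link4: (5,0,2)
R 4-3 [J1]: (5,1,2)
link5: (6,1,2)
C 3-5 [J2]: (6,1,3)
P 0-2 [J1]: (6,2,3)
C 1-4 [J2]: (6,2,4)
link6: (7,2,4)
R 6-5 [J1]: (7,3,4)
Grübler: 3·6 − 2·3 − 4 = 8

M = 8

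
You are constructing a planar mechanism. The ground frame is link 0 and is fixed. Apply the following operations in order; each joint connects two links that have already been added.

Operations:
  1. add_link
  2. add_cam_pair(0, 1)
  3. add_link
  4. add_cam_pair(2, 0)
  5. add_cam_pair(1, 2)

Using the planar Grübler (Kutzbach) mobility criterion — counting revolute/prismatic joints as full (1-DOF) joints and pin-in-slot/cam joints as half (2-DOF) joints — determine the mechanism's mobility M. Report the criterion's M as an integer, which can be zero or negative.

M = 3

[1;0;0] (link 0 is ground)
L+ [2;0;0]
C(0,1)∈J2 [2;0;1]
L+ [3;0;1]
C(2,0)∈J2 [3;0;2]
C(1,2)∈J2 [3;0;3]
mobility = 6 − 0 − 3 = 3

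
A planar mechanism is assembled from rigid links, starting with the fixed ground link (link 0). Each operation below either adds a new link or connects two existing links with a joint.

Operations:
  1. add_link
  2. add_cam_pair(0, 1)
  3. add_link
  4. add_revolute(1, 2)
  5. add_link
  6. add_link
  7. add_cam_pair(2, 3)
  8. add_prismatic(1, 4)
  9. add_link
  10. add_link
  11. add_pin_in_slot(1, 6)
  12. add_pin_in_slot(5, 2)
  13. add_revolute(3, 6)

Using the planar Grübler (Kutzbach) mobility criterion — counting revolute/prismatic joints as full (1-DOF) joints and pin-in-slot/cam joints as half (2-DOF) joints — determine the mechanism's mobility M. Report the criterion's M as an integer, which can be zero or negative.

[1;0;0] (link 0 is ground)
L+ [2;0;0]
C(0,1)∈J2 [2;0;1]
L+ [3;0;1]
R(1,2)∈J1 [3;1;1]
L+ [4;1;1]
L+ [5;1;1]
C(2,3)∈J2 [5;1;2]
P(1,4)∈J1 [5;2;2]
L+ [6;2;2]
L+ [7;2;2]
PS(1,6)∈J2 [7;2;3]
PS(5,2)∈J2 [7;2;4]
R(3,6)∈J1 [7;3;4]
mobility = 18 − 6 − 4 = 8

M = 8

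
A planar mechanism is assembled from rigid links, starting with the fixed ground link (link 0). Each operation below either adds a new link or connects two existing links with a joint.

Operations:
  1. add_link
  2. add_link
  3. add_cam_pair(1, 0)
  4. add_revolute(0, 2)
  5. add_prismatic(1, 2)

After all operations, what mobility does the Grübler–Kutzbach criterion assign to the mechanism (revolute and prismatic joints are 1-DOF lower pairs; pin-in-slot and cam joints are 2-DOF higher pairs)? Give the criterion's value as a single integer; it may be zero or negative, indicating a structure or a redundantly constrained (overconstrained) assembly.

M = 1

link 0 = ground. State L|J1|J2 = 1|0|0
+link1  2|0|0
+link2  3|0|0
C(1,0) f=2→J2  3|0|1
R(0,2) f=1→J1  3|1|1
P(1,2) f=1→J1  3|2|1
M = 3(3−1)−2·2−1 = 6−4−1 = 1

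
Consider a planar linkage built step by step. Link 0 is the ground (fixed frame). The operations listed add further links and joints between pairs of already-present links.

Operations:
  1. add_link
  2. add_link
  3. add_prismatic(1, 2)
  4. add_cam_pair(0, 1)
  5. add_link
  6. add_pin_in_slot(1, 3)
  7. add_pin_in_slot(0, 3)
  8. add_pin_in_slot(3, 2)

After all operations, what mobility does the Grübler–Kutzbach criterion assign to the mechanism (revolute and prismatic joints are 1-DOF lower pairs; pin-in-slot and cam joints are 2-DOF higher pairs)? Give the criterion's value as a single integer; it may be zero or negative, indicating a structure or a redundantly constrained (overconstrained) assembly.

M = 3

(L,J1,J2)=(1,0,0); link0 fixed
link1: (2,0,0)
link2: (3,0,0)
P 1-2 [J1]: (3,1,0)
C 0-1 [J2]: (3,1,1)
link3: (4,1,1)
PS 1-3 [J2]: (4,1,2)
PS 0-3 [J2]: (4,1,3)
PS 3-2 [J2]: (4,1,4)
Grübler: 3·3 − 2·1 − 4 = 3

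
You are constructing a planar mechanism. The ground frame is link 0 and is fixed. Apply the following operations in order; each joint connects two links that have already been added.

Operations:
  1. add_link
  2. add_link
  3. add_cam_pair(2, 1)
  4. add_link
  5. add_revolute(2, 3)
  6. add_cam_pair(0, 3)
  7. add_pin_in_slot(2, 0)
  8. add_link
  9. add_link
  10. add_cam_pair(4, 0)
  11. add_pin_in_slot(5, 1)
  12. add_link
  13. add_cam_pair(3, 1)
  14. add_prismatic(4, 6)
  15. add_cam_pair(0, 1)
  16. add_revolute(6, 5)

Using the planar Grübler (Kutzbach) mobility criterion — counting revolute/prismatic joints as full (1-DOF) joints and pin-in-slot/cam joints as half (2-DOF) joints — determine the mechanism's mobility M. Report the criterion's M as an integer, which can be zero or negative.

L=1 J1=0 J2=0
add link → L=2 J1=0 J2=0
add link → L=3 J1=0 J2=0
C@2,1 dof=2 J2 → L=3 J1=0 J2=1
add link → L=4 J1=0 J2=1
R@2,3 dof=1 J1 → L=4 J1=1 J2=1
C@0,3 dof=2 J2 → L=4 J1=1 J2=2
PS@2,0 dof=2 J2 → L=4 J1=1 J2=3
add link → L=5 J1=1 J2=3
add link → L=6 J1=1 J2=3
C@4,0 dof=2 J2 → L=6 J1=1 J2=4
PS@5,1 dof=2 J2 → L=6 J1=1 J2=5
add link → L=7 J1=1 J2=5
C@3,1 dof=2 J2 → L=7 J1=1 J2=6
P@4,6 dof=1 J1 → L=7 J1=2 J2=6
C@0,1 dof=2 J2 → L=7 J1=2 J2=7
R@6,5 dof=1 J1 → L=7 J1=3 J2=7
M=3(L−1)−2J1−J2=3·6−2·3−7=5

M = 5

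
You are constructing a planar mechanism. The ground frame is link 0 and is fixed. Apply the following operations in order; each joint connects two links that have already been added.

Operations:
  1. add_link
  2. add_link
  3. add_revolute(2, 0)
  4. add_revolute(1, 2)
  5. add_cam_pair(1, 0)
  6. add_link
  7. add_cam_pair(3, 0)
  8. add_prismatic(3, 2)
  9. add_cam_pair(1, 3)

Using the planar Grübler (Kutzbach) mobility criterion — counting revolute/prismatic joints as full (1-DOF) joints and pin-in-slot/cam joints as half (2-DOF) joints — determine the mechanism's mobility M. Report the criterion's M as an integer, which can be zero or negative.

link 0 = ground. State L|J1|J2 = 1|0|0
+link1  2|0|0
+link2  3|0|0
R(2,0) f=1→J1  3|1|0
R(1,2) f=1→J1  3|2|0
C(1,0) f=2→J2  3|2|1
+link3  4|2|1
C(3,0) f=2→J2  4|2|2
P(3,2) f=1→J1  4|3|2
C(1,3) f=2→J2  4|3|3
M = 3(4−1)−2·3−3 = 9−6−3 = 0

M = 0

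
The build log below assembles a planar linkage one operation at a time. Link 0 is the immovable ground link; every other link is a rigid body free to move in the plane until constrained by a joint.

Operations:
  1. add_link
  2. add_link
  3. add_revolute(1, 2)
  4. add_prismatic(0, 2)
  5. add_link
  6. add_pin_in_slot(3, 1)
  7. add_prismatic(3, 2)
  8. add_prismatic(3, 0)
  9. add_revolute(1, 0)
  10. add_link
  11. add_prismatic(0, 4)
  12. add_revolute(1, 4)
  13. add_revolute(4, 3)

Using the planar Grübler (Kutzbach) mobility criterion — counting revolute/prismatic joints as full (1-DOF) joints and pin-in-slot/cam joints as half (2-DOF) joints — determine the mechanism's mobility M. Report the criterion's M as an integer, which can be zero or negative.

M = -5

L=1 J1=0 J2=0
add link → L=2 J1=0 J2=0
add link → L=3 J1=0 J2=0
R@1,2 dof=1 J1 → L=3 J1=1 J2=0
P@0,2 dof=1 J1 → L=3 J1=2 J2=0
add link → L=4 J1=2 J2=0
PS@3,1 dof=2 J2 → L=4 J1=2 J2=1
P@3,2 dof=1 J1 → L=4 J1=3 J2=1
P@3,0 dof=1 J1 → L=4 J1=4 J2=1
R@1,0 dof=1 J1 → L=4 J1=5 J2=1
add link → L=5 J1=5 J2=1
P@0,4 dof=1 J1 → L=5 J1=6 J2=1
R@1,4 dof=1 J1 → L=5 J1=7 J2=1
R@4,3 dof=1 J1 → L=5 J1=8 J2=1
M=3(L−1)−2J1−J2=3·4−2·8−1=-5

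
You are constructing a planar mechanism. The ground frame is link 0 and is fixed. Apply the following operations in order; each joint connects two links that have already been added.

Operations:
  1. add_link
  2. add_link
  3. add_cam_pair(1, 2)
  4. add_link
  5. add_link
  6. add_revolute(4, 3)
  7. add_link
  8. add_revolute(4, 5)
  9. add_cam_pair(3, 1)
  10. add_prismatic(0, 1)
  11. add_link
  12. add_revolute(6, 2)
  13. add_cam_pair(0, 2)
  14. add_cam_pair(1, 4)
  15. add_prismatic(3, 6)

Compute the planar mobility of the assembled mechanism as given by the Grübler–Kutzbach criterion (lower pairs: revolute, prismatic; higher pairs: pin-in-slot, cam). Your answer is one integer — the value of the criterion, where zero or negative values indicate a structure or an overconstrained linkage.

link 0 = ground. State L|J1|J2 = 1|0|0
+link1  2|0|0
+link2  3|0|0
C(1,2) f=2→J2  3|0|1
+link3  4|0|1
+link4  5|0|1
R(4,3) f=1→J1  5|1|1
+link5  6|1|1
R(4,5) f=1→J1  6|2|1
C(3,1) f=2→J2  6|2|2
P(0,1) f=1→J1  6|3|2
+link6  7|3|2
R(6,2) f=1→J1  7|4|2
C(0,2) f=2→J2  7|4|3
C(1,4) f=2→J2  7|4|4
P(3,6) f=1→J1  7|5|4
M = 3(7−1)−2·5−4 = 18−10−4 = 4

M = 4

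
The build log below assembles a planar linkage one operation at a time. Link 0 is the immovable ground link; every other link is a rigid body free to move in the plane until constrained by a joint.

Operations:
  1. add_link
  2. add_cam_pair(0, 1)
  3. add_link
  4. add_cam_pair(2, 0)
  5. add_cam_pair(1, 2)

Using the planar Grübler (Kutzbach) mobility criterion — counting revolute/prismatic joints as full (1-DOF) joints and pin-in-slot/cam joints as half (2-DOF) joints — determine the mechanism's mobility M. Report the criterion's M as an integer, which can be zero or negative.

M = 3

(L,J1,J2)=(1,0,0); link0 fixed
link1: (2,0,0)
C 0-1 [J2]: (2,0,1)
link2: (3,0,1)
C 2-0 [J2]: (3,0,2)
C 1-2 [J2]: (3,0,3)
Grübler: 3·2 − 2·0 − 3 = 3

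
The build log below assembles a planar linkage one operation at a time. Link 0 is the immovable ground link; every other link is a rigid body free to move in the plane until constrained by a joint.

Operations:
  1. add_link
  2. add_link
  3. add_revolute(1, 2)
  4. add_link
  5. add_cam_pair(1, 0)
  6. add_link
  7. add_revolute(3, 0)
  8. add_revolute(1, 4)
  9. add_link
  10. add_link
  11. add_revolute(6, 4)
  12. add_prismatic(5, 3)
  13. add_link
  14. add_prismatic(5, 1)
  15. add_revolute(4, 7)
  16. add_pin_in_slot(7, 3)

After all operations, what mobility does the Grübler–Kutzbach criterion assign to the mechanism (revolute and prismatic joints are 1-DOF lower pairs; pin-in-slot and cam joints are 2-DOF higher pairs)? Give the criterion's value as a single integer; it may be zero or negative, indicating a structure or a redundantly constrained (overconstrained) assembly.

link 0 = ground. State L|J1|J2 = 1|0|0
+link1  2|0|0
+link2  3|0|0
R(1,2) f=1→J1  3|1|0
+link3  4|1|0
C(1,0) f=2→J2  4|1|1
+link4  5|1|1
R(3,0) f=1→J1  5|2|1
R(1,4) f=1→J1  5|3|1
+link5  6|3|1
+link6  7|3|1
R(6,4) f=1→J1  7|4|1
P(5,3) f=1→J1  7|5|1
+link7  8|5|1
P(5,1) f=1→J1  8|6|1
R(4,7) f=1→J1  8|7|1
PS(7,3) f=2→J2  8|7|2
M = 3(8−1)−2·7−2 = 21−14−2 = 5

M = 5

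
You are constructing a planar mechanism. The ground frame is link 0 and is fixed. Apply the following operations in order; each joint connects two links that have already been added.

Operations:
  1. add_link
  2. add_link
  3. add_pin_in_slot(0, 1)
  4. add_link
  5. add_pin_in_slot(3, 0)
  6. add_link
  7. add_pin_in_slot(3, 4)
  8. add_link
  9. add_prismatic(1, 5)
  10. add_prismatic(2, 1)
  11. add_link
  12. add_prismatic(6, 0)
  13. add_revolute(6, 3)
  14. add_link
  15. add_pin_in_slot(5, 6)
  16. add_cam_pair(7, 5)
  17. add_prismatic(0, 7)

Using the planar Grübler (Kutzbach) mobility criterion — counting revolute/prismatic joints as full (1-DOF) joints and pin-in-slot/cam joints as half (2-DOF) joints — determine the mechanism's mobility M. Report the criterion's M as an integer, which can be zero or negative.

M = 6

[1;0;0] (link 0 is ground)
L+ [2;0;0]
L+ [3;0;0]
PS(0,1)∈J2 [3;0;1]
L+ [4;0;1]
PS(3,0)∈J2 [4;0;2]
L+ [5;0;2]
PS(3,4)∈J2 [5;0;3]
L+ [6;0;3]
P(1,5)∈J1 [6;1;3]
P(2,1)∈J1 [6;2;3]
L+ [7;2;3]
P(6,0)∈J1 [7;3;3]
R(6,3)∈J1 [7;4;3]
L+ [8;4;3]
PS(5,6)∈J2 [8;4;4]
C(7,5)∈J2 [8;4;5]
P(0,7)∈J1 [8;5;5]
mobility = 21 − 10 − 5 = 6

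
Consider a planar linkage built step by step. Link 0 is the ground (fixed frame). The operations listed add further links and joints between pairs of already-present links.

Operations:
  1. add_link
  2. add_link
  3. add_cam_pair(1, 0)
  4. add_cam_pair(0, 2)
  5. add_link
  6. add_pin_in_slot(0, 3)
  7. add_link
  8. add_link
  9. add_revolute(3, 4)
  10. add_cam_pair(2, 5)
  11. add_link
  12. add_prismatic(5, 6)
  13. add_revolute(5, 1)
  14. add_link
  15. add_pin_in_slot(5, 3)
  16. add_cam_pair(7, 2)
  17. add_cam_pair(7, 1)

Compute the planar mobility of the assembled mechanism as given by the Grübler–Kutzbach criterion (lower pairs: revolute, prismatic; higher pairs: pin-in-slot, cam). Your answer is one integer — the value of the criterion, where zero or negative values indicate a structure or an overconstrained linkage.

L=1 J1=0 J2=0
add link → L=2 J1=0 J2=0
add link → L=3 J1=0 J2=0
C@1,0 dof=2 J2 → L=3 J1=0 J2=1
C@0,2 dof=2 J2 → L=3 J1=0 J2=2
add link → L=4 J1=0 J2=2
PS@0,3 dof=2 J2 → L=4 J1=0 J2=3
add link → L=5 J1=0 J2=3
add link → L=6 J1=0 J2=3
R@3,4 dof=1 J1 → L=6 J1=1 J2=3
C@2,5 dof=2 J2 → L=6 J1=1 J2=4
add link → L=7 J1=1 J2=4
P@5,6 dof=1 J1 → L=7 J1=2 J2=4
R@5,1 dof=1 J1 → L=7 J1=3 J2=4
add link → L=8 J1=3 J2=4
PS@5,3 dof=2 J2 → L=8 J1=3 J2=5
C@7,2 dof=2 J2 → L=8 J1=3 J2=6
C@7,1 dof=2 J2 → L=8 J1=3 J2=7
M=3(L−1)−2J1−J2=3·7−2·3−7=8

M = 8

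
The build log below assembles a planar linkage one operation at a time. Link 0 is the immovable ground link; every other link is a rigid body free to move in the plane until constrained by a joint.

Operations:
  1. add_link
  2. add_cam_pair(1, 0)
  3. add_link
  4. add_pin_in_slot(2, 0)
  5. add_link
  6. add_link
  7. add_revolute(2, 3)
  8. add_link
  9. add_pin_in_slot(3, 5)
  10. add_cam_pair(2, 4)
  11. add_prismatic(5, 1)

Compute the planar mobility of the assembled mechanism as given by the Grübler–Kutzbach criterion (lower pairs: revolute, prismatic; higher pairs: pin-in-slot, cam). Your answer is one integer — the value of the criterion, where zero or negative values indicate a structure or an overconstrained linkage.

ground; <1,0,0>
#1 <2,0,0>
C:1↔0 J2 <2,0,1>
#2 <3,0,1>
PS:2↔0 J2 <3,0,2>
#3 <4,0,2>
#4 <5,0,2>
R:2↔3 J1 <5,1,2>
#5 <6,1,2>
PS:3↔5 J2 <6,1,3>
C:2↔4 J2 <6,1,4>
P:5↔1 J1 <6,2,4>
3×5 − 2×2 − 1×4 = 7

M = 7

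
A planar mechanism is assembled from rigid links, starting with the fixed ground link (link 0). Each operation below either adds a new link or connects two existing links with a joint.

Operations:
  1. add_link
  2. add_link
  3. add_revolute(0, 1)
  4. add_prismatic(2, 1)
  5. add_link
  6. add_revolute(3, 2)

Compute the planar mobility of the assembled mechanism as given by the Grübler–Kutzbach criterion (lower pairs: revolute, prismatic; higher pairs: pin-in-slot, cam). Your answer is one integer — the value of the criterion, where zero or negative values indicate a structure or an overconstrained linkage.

link 0 = ground. State L|J1|J2 = 1|0|0
+link1  2|0|0
+link2  3|0|0
R(0,1) f=1→J1  3|1|0
P(2,1) f=1→J1  3|2|0
+link3  4|2|0
R(3,2) f=1→J1  4|3|0
M = 3(4−1)−2·3−0 = 9−6−0 = 3

M = 3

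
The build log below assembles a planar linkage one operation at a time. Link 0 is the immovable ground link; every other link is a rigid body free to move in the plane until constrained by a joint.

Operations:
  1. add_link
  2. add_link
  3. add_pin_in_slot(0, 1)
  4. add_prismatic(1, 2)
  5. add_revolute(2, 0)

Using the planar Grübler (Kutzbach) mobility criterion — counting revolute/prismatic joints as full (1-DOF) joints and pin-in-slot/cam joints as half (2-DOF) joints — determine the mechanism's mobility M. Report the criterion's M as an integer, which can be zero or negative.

M = 1

link 0 = ground. State L|J1|J2 = 1|0|0
+link1  2|0|0
+link2  3|0|0
PS(0,1) f=2→J2  3|0|1
P(1,2) f=1→J1  3|1|1
R(2,0) f=1→J1  3|2|1
M = 3(3−1)−2·2−1 = 6−4−1 = 1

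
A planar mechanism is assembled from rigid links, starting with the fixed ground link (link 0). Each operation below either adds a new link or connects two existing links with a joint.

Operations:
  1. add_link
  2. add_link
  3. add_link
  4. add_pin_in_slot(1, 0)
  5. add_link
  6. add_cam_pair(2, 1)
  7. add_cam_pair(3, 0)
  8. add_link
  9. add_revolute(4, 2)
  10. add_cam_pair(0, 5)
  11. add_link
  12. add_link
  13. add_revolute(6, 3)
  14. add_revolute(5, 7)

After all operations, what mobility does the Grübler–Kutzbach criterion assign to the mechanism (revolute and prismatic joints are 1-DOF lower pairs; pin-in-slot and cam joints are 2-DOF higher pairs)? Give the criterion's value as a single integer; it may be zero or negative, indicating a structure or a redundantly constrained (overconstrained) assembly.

M = 11

[1;0;0] (link 0 is ground)
L+ [2;0;0]
L+ [3;0;0]
L+ [4;0;0]
PS(1,0)∈J2 [4;0;1]
L+ [5;0;1]
C(2,1)∈J2 [5;0;2]
C(3,0)∈J2 [5;0;3]
L+ [6;0;3]
R(4,2)∈J1 [6;1;3]
C(0,5)∈J2 [6;1;4]
L+ [7;1;4]
L+ [8;1;4]
R(6,3)∈J1 [8;2;4]
R(5,7)∈J1 [8;3;4]
mobility = 21 − 6 − 4 = 11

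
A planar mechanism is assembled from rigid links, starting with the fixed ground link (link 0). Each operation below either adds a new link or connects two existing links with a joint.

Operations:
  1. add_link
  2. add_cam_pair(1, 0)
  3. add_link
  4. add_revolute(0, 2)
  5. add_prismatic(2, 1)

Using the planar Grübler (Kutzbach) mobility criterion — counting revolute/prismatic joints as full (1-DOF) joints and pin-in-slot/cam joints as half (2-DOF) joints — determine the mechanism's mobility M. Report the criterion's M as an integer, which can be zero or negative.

[1;0;0] (link 0 is ground)
L+ [2;0;0]
C(1,0)∈J2 [2;0;1]
L+ [3;0;1]
R(0,2)∈J1 [3;1;1]
P(2,1)∈J1 [3;2;1]
mobility = 6 − 4 − 1 = 1

M = 1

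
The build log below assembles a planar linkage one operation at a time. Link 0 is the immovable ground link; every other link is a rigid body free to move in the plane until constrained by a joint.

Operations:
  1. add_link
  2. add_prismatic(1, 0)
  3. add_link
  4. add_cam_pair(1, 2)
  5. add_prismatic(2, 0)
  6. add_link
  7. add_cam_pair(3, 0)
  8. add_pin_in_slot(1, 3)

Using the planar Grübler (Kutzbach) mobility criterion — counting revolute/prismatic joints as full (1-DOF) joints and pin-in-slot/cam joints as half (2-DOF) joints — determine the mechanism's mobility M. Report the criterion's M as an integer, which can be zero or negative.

ground; <1,0,0>
#1 <2,0,0>
P:1↔0 J1 <2,1,0>
#2 <3,1,0>
C:1↔2 J2 <3,1,1>
P:2↔0 J1 <3,2,1>
#3 <4,2,1>
C:3↔0 J2 <4,2,2>
PS:1↔3 J2 <4,2,3>
3×3 − 2×2 − 1×3 = 2

M = 2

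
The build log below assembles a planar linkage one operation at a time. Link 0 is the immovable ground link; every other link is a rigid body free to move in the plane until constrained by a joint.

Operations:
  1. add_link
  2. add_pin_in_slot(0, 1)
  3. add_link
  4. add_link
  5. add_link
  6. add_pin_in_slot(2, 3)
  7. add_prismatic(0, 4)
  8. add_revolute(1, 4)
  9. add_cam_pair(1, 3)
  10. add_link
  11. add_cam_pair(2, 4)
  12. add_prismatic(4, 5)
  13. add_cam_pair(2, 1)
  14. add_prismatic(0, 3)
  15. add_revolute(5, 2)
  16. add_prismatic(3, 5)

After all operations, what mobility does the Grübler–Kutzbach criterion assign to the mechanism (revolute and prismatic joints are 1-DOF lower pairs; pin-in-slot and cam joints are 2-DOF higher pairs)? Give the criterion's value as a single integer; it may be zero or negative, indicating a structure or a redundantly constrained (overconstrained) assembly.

L=1 J1=0 J2=0
add link → L=2 J1=0 J2=0
PS@0,1 dof=2 J2 → L=2 J1=0 J2=1
add link → L=3 J1=0 J2=1
add link → L=4 J1=0 J2=1
add link → L=5 J1=0 J2=1
PS@2,3 dof=2 J2 → L=5 J1=0 J2=2
P@0,4 dof=1 J1 → L=5 J1=1 J2=2
R@1,4 dof=1 J1 → L=5 J1=2 J2=2
C@1,3 dof=2 J2 → L=5 J1=2 J2=3
add link → L=6 J1=2 J2=3
C@2,4 dof=2 J2 → L=6 J1=2 J2=4
P@4,5 dof=1 J1 → L=6 J1=3 J2=4
C@2,1 dof=2 J2 → L=6 J1=3 J2=5
P@0,3 dof=1 J1 → L=6 J1=4 J2=5
R@5,2 dof=1 J1 → L=6 J1=5 J2=5
P@3,5 dof=1 J1 → L=6 J1=6 J2=5
M=3(L−1)−2J1−J2=3·5−2·6−5=-2

M = -2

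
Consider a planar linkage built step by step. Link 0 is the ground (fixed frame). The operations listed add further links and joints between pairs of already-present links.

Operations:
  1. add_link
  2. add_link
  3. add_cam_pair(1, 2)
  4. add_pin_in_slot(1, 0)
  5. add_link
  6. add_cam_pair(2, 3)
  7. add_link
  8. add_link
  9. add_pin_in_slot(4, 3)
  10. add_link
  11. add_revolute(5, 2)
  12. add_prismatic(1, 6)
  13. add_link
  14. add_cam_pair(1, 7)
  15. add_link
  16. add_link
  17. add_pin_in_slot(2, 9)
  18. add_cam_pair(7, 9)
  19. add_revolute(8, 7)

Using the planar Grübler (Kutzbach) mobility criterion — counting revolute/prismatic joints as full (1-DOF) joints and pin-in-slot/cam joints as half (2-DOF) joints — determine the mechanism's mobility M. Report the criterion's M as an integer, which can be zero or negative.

M = 14

[1;0;0] (link 0 is ground)
L+ [2;0;0]
L+ [3;0;0]
C(1,2)∈J2 [3;0;1]
PS(1,0)∈J2 [3;0;2]
L+ [4;0;2]
C(2,3)∈J2 [4;0;3]
L+ [5;0;3]
L+ [6;0;3]
PS(4,3)∈J2 [6;0;4]
L+ [7;0;4]
R(5,2)∈J1 [7;1;4]
P(1,6)∈J1 [7;2;4]
L+ [8;2;4]
C(1,7)∈J2 [8;2;5]
L+ [9;2;5]
L+ [10;2;5]
PS(2,9)∈J2 [10;2;6]
C(7,9)∈J2 [10;2;7]
R(8,7)∈J1 [10;3;7]
mobility = 27 − 6 − 7 = 14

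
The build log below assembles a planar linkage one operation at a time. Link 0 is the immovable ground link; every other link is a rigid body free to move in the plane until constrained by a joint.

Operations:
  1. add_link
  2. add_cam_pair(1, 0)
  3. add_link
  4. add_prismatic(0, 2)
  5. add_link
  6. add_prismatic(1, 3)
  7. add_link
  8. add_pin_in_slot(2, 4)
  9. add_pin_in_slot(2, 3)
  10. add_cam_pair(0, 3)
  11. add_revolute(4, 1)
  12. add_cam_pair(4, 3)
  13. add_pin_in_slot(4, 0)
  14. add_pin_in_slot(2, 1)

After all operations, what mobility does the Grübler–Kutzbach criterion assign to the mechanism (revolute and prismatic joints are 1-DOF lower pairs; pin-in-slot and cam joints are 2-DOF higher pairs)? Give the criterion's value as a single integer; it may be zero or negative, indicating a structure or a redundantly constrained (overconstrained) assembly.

L=1 J1=0 J2=0
add link → L=2 J1=0 J2=0
C@1,0 dof=2 J2 → L=2 J1=0 J2=1
add link → L=3 J1=0 J2=1
P@0,2 dof=1 J1 → L=3 J1=1 J2=1
add link → L=4 J1=1 J2=1
P@1,3 dof=1 J1 → L=4 J1=2 J2=1
add link → L=5 J1=2 J2=1
PS@2,4 dof=2 J2 → L=5 J1=2 J2=2
PS@2,3 dof=2 J2 → L=5 J1=2 J2=3
C@0,3 dof=2 J2 → L=5 J1=2 J2=4
R@4,1 dof=1 J1 → L=5 J1=3 J2=4
C@4,3 dof=2 J2 → L=5 J1=3 J2=5
PS@4,0 dof=2 J2 → L=5 J1=3 J2=6
PS@2,1 dof=2 J2 → L=5 J1=3 J2=7
M=3(L−1)−2J1−J2=3·4−2·3−7=-1

M = -1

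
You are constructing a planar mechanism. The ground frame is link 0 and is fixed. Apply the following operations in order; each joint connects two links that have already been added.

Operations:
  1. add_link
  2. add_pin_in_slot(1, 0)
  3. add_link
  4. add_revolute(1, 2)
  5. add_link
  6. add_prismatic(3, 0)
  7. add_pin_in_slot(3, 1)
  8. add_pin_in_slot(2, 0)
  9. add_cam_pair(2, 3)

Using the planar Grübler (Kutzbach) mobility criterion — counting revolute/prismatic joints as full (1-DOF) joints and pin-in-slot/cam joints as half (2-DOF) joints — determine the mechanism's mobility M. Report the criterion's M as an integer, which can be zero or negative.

[1;0;0] (link 0 is ground)
L+ [2;0;0]
PS(1,0)∈J2 [2;0;1]
L+ [3;0;1]
R(1,2)∈J1 [3;1;1]
L+ [4;1;1]
P(3,0)∈J1 [4;2;1]
PS(3,1)∈J2 [4;2;2]
PS(2,0)∈J2 [4;2;3]
C(2,3)∈J2 [4;2;4]
mobility = 9 − 4 − 4 = 1

M = 1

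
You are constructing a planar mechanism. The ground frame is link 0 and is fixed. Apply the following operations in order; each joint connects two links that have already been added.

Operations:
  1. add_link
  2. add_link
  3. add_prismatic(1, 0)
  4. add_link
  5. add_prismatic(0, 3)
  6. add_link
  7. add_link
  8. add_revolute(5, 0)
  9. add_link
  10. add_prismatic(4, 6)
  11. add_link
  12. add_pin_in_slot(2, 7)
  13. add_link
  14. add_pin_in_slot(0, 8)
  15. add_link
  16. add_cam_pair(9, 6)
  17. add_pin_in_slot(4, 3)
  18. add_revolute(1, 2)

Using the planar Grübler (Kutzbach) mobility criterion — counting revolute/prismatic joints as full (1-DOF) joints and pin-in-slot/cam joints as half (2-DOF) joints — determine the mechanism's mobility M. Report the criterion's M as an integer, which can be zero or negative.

M = 13

[1;0;0] (link 0 is ground)
L+ [2;0;0]
L+ [3;0;0]
P(1,0)∈J1 [3;1;0]
L+ [4;1;0]
P(0,3)∈J1 [4;2;0]
L+ [5;2;0]
L+ [6;2;0]
R(5,0)∈J1 [6;3;0]
L+ [7;3;0]
P(4,6)∈J1 [7;4;0]
L+ [8;4;0]
PS(2,7)∈J2 [8;4;1]
L+ [9;4;1]
PS(0,8)∈J2 [9;4;2]
L+ [10;4;2]
C(9,6)∈J2 [10;4;3]
PS(4,3)∈J2 [10;4;4]
R(1,2)∈J1 [10;5;4]
mobility = 27 − 10 − 4 = 13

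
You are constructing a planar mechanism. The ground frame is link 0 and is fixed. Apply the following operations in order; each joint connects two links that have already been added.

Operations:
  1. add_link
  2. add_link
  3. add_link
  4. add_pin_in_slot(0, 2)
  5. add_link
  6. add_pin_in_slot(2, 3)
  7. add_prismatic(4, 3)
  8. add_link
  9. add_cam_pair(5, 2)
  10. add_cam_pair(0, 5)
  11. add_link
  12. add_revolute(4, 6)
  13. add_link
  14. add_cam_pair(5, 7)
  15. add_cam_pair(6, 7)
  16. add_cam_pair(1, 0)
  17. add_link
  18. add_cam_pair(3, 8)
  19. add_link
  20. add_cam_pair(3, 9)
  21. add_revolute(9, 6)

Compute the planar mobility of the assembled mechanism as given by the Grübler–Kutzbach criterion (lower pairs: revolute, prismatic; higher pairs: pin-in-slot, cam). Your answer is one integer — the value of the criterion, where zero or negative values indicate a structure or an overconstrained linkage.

M = 12

ground; <1,0,0>
#1 <2,0,0>
#2 <3,0,0>
#3 <4,0,0>
PS:0↔2 J2 <4,0,1>
#4 <5,0,1>
PS:2↔3 J2 <5,0,2>
P:4↔3 J1 <5,1,2>
#5 <6,1,2>
C:5↔2 J2 <6,1,3>
C:0↔5 J2 <6,1,4>
#6 <7,1,4>
R:4↔6 J1 <7,2,4>
#7 <8,2,4>
C:5↔7 J2 <8,2,5>
C:6↔7 J2 <8,2,6>
C:1↔0 J2 <8,2,7>
#8 <9,2,7>
C:3↔8 J2 <9,2,8>
#9 <10,2,8>
C:3↔9 J2 <10,2,9>
R:9↔6 J1 <10,3,9>
3×9 − 2×3 − 1×9 = 12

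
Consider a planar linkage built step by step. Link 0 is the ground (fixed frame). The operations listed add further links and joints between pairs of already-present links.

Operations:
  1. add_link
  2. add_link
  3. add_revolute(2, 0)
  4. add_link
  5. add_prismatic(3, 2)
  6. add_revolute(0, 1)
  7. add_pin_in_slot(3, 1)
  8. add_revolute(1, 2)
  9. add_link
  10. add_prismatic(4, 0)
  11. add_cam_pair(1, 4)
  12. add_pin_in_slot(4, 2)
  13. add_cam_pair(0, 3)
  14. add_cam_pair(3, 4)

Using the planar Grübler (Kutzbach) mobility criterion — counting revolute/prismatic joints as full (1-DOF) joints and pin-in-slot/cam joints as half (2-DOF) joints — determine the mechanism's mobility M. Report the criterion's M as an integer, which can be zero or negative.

M = -3

L=1 J1=0 J2=0
add link → L=2 J1=0 J2=0
add link → L=3 J1=0 J2=0
R@2,0 dof=1 J1 → L=3 J1=1 J2=0
add link → L=4 J1=1 J2=0
P@3,2 dof=1 J1 → L=4 J1=2 J2=0
R@0,1 dof=1 J1 → L=4 J1=3 J2=0
PS@3,1 dof=2 J2 → L=4 J1=3 J2=1
R@1,2 dof=1 J1 → L=4 J1=4 J2=1
add link → L=5 J1=4 J2=1
P@4,0 dof=1 J1 → L=5 J1=5 J2=1
C@1,4 dof=2 J2 → L=5 J1=5 J2=2
PS@4,2 dof=2 J2 → L=5 J1=5 J2=3
C@0,3 dof=2 J2 → L=5 J1=5 J2=4
C@3,4 dof=2 J2 → L=5 J1=5 J2=5
M=3(L−1)−2J1−J2=3·4−2·5−5=-3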